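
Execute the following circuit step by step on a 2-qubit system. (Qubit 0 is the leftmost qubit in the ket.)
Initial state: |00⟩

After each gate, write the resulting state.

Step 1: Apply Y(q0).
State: i|10⟩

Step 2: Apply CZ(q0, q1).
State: i|10⟩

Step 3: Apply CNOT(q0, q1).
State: i|11⟩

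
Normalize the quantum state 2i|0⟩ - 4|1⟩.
(1/√5)i|0⟩ - 0.8944|1⟩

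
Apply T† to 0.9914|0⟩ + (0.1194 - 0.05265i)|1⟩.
0.9914|0⟩ + (0.0472 - 0.1217i)|1⟩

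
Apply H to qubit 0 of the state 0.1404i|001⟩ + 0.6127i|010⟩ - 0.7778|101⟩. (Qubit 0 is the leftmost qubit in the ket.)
(-0.55 + 0.09928i)|001⟩ + 0.4332i|010⟩ + (0.55 + 0.09928i)|101⟩ + 0.4332i|110⟩

H on qubit 0 mixes each pair of kets that differ only in qubit 0: amplitudes (a, b) of (|…0…⟩, |…1…⟩) become ((a + b)/√2, (a − b)/√2). Kets absent from the input have amplitude 0.
(|001⟩, |101⟩): (a, b) = (0.1404i, -0.7778) → ((-0.55 + 0.09928i), (0.55 + 0.09928i))
(|010⟩, |110⟩): (a, b) = (0.6127i, 0) → (0.4332i, 0.4332i)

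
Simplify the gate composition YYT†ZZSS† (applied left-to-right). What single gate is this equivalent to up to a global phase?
T†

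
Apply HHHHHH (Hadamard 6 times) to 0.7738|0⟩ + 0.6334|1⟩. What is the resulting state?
0.7738|0⟩ + 0.6334|1⟩

H² = I, so an even number of Hadamards cancels: H^6 = I and the state is unchanged.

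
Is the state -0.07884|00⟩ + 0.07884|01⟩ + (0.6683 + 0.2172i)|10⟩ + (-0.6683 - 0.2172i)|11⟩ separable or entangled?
Separable

Writing the state as a|00⟩ + b|01⟩ + c|10⟩ + d|11⟩, it is a product state iff ad − bc = 0.
Here (a, b, c, d) = (-0.07884, 0.07884, (0.6683 + 0.2172i), (-0.6683 - 0.2172i)): ad − bc = (-0.07884)(-0.6683 - 0.2172i) − (0.07884)(0.6683 + 0.2172i) = 0, so the state is separable.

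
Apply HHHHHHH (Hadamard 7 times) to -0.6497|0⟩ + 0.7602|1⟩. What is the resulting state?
0.07814|0⟩ - 0.9969|1⟩

H² = I, so H^7 = H: a single Hadamard. With (a, b) = (-0.6497, 0.7602), H gives ((a + b)/√2, (a − b)/√2) = (0.07814, -0.9969).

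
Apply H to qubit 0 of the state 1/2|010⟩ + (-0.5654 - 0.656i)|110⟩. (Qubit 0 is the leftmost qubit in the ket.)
(-0.04624 - 0.4639i)|010⟩ + (0.7534 + 0.4639i)|110⟩

H on qubit 0 mixes each pair of kets that differ only in qubit 0: amplitudes (a, b) of (|…0…⟩, |…1…⟩) become ((a + b)/√2, (a − b)/√2). Kets absent from the input have amplitude 0.
(|010⟩, |110⟩): (a, b) = (1/2, (-0.5654 - 0.656i)) → ((-0.04624 - 0.4639i), (0.7534 + 0.4639i))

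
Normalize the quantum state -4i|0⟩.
-i|0⟩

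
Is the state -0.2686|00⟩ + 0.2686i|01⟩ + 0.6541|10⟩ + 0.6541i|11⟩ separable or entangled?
Entangled

Writing the state as a|00⟩ + b|01⟩ + c|10⟩ + d|11⟩, it is a product state iff ad − bc = 0.
Here (a, b, c, d) = (-0.2686, 0.2686i, 0.6541, 0.6541i): ad − bc = (-0.2686)(0.6541i) − (0.2686i)(0.6541) = -0.3514i ≠ 0, so the state is entangled.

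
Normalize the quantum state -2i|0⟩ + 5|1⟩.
-0.3714i|0⟩ + 0.9285|1⟩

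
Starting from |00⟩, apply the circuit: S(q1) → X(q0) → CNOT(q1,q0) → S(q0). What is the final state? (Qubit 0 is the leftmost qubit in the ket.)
i|10⟩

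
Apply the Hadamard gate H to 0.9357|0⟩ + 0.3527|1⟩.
0.911|0⟩ + 0.4122|1⟩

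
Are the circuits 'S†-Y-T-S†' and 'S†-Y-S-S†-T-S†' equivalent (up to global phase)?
Yes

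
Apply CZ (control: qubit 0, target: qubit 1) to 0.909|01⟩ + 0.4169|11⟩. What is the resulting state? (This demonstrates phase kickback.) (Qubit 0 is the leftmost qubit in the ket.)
0.909|01⟩ - 0.4169|11⟩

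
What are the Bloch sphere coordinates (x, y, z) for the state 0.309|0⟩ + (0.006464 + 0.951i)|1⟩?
(0.003995, 0.5877, -0.809)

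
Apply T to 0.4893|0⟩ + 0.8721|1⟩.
0.4893|0⟩ + (0.6167 + 0.6167i)|1⟩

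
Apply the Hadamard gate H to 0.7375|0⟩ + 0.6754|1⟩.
0.9991|0⟩ + 0.04391|1⟩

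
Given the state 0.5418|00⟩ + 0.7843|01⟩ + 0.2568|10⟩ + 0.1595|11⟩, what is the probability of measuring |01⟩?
0.6151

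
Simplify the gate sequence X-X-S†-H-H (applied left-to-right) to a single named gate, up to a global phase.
S†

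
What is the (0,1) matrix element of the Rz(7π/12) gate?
0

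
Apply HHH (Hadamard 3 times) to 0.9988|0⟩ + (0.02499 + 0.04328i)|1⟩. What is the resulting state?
(0.7239 + 0.0306i)|0⟩ + (0.6886 - 0.0306i)|1⟩

H² = I, so H^3 = H: a single Hadamard. With (a, b) = (0.9988, (0.02499 + 0.04328i)), H gives ((a + b)/√2, (a − b)/√2) = ((0.7239 + 0.0306i), (0.6886 - 0.0306i)).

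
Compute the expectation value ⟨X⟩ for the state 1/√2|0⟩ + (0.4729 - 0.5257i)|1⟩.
0.6688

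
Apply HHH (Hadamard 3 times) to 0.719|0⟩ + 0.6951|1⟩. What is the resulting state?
0.9999|0⟩ + 0.0169|1⟩

H² = I, so H^3 = H: a single Hadamard. With (a, b) = (0.719, 0.6951), H gives ((a + b)/√2, (a − b)/√2) = (0.9999, 0.0169).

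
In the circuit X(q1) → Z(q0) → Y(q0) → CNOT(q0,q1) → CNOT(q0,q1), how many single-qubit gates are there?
3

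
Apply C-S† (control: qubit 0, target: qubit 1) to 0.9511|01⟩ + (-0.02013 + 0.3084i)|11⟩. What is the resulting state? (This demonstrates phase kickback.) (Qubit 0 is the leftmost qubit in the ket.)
0.9511|01⟩ + (0.3084 + 0.02013i)|11⟩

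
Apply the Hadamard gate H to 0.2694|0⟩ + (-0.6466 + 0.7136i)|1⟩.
(-0.2667 + 0.5046i)|0⟩ + (0.6477 - 0.5046i)|1⟩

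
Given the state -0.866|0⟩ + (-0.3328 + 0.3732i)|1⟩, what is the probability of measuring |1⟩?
0.25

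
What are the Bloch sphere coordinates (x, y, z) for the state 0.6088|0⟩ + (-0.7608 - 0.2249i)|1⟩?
(-0.9264, -0.2738, -0.2588)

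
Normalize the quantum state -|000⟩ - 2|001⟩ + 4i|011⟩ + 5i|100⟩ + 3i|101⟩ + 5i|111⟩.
-0.1118|000⟩ - 0.2236|001⟩ + (1/√5)i|011⟩ + 0.559i|100⟩ + 0.3354i|101⟩ + 0.559i|111⟩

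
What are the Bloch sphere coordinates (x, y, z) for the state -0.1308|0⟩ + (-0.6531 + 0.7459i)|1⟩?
(0.1709, -0.1951, -0.9658)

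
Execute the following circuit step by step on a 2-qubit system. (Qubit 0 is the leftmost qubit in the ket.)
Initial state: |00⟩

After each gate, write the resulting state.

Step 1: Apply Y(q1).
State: i|01⟩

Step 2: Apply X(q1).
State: i|00⟩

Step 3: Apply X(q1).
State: i|01⟩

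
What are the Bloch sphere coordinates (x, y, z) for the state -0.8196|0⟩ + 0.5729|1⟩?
(-0.9391, 0, 0.3435)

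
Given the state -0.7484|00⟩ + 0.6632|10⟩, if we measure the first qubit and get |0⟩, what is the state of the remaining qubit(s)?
-|0⟩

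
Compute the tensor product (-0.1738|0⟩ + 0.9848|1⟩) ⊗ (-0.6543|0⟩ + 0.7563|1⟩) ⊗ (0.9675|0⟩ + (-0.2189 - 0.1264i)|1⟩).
0.11|000⟩ + (-0.02489 - 0.01437i)|001⟩ - 0.1272|010⟩ + (0.02877 + 0.01661i)|011⟩ - 0.6234|100⟩ + (0.141 + 0.08145i)|101⟩ + 0.7206|110⟩ + (-0.163 - 0.09414i)|111⟩

amp(|b₁b₂…⟩) = product of the factor amplitudes for bits b₁, b₂, …; only kets whose every factor amplitude is nonzero survive.
|000⟩: (-0.1738)(-0.6543)(0.9675) = 0.11
|001⟩: (-0.1738)(-0.6543)(-0.2189 - 0.1264i) = (-0.02489 - 0.01437i)
|010⟩: (-0.1738)(0.7563)(0.9675) = -0.1272
|011⟩: (-0.1738)(0.7563)(-0.2189 - 0.1264i) = (0.02877 + 0.01661i)
|100⟩: (0.9848)(-0.6543)(0.9675) = -0.6234
|101⟩: (0.9848)(-0.6543)(-0.2189 - 0.1264i) = (0.141 + 0.08145i)
|110⟩: (0.9848)(0.7563)(0.9675) = 0.7206
|111⟩: (0.9848)(0.7563)(-0.2189 - 0.1264i) = (-0.163 - 0.09414i)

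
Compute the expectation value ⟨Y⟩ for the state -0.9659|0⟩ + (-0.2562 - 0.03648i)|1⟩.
0.07047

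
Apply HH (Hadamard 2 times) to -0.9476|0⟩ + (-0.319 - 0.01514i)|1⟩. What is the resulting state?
-0.9476|0⟩ + (-0.319 - 0.01514i)|1⟩

H² = I, so an even number of Hadamards cancels: H^2 = I and the state is unchanged.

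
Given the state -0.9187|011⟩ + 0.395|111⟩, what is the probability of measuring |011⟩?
0.844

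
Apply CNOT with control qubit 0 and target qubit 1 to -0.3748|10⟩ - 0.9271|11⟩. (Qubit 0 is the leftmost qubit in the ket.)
-0.9271|10⟩ - 0.3748|11⟩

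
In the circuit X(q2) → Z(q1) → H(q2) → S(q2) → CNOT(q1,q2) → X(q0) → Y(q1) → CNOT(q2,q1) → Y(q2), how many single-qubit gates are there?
7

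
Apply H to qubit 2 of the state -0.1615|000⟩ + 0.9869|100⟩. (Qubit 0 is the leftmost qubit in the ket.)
-0.1142|000⟩ - 0.1142|001⟩ + 0.6978|100⟩ + 0.6978|101⟩

H on qubit 2 mixes each pair of kets that differ only in qubit 2: amplitudes (a, b) of (|…0…⟩, |…1…⟩) become ((a + b)/√2, (a − b)/√2). Kets absent from the input have amplitude 0.
(|000⟩, |001⟩): (a, b) = (-0.1615, 0) → (-0.1142, -0.1142)
(|100⟩, |101⟩): (a, b) = (0.9869, 0) → (0.6978, 0.6978)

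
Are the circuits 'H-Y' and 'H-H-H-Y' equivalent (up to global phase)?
Yes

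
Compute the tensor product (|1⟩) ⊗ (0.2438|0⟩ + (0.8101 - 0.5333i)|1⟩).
0.2438|10⟩ + (0.8101 - 0.5333i)|11⟩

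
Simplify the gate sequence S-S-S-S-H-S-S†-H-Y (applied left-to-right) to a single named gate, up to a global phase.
Y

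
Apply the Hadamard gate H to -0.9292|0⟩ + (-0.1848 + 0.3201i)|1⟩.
(-0.7877 + 0.2263i)|0⟩ + (-0.5264 - 0.2263i)|1⟩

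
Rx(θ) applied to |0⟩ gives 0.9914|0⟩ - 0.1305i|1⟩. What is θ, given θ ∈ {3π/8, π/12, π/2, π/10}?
π/12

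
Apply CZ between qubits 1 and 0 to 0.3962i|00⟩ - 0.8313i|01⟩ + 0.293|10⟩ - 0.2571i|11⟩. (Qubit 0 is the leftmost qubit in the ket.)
0.3962i|00⟩ - 0.8313i|01⟩ + 0.293|10⟩ + 0.2571i|11⟩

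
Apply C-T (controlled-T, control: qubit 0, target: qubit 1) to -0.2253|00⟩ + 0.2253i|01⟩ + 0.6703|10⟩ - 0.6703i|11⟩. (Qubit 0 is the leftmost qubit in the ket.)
-0.2253|00⟩ + 0.2253i|01⟩ + 0.6703|10⟩ + (0.474 - 0.474i)|11⟩

C-T leaves the control-|0⟩ kets |00⟩, |01⟩ unchanged and applies T to qubit 1 on the control-|1⟩ pair (|10⟩, |11⟩).
T = [[1, 0], [0, (1/√2 + (1/√2)i)]].
With a = amp(|10⟩) = 0.6703 and b = amp(|11⟩) = -0.6703i:
new amp(|10⟩) = (1)·a = 0.6703
new amp(|11⟩) = (1/√2 + (1/√2)i)·b = (0.474 - 0.474i)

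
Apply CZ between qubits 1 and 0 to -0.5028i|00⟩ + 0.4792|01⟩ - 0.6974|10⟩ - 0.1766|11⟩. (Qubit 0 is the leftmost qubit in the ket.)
-0.5028i|00⟩ + 0.4792|01⟩ - 0.6974|10⟩ + 0.1766|11⟩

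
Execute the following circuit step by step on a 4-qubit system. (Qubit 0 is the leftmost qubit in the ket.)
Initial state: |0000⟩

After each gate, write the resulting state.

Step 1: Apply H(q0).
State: 1/√2|0000⟩ + 1/√2|1000⟩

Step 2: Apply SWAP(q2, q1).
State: 1/√2|0000⟩ + 1/√2|1000⟩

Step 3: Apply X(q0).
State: 1/√2|0000⟩ + 1/√2|1000⟩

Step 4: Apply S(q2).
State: 1/√2|0000⟩ + 1/√2|1000⟩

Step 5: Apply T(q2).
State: 1/√2|0000⟩ + 1/√2|1000⟩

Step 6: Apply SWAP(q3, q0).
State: 1/√2|0000⟩ + 1/√2|0001⟩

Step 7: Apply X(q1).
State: 1/√2|0100⟩ + 1/√2|0101⟩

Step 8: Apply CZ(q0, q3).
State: 1/√2|0100⟩ + 1/√2|0101⟩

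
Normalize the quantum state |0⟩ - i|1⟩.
1/√2|0⟩ - (1/√2)i|1⟩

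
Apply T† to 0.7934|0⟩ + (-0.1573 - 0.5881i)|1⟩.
0.7934|0⟩ + (-0.5271 - 0.3046i)|1⟩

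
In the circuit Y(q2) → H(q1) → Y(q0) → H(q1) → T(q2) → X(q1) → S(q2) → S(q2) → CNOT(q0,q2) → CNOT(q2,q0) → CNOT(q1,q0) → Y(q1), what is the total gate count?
12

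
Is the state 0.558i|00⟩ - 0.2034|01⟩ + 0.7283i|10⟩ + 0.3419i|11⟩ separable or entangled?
Entangled

Writing the state as a|00⟩ + b|01⟩ + c|10⟩ + d|11⟩, it is a product state iff ad − bc = 0.
Here (a, b, c, d) = (0.558i, -0.2034, 0.7283i, 0.3419i): ad − bc = (0.558i)(0.3419i) − (-0.2034)(0.7283i) = (-0.1908 + 0.1481i) ≠ 0, so the state is entangled.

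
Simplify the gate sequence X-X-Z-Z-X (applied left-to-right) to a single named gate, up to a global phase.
X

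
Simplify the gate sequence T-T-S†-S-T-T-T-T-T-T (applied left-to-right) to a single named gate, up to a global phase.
I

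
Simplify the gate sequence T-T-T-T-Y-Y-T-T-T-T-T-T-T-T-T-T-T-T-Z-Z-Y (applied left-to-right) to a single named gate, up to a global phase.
Y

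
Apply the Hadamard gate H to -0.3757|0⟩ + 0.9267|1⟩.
0.3896|0⟩ - 0.9209|1⟩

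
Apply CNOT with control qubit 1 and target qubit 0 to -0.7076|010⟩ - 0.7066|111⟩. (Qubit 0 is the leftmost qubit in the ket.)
-0.7066|011⟩ - 0.7076|110⟩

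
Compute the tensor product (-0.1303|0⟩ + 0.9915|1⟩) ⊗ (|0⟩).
-0.1303|00⟩ + 0.9915|10⟩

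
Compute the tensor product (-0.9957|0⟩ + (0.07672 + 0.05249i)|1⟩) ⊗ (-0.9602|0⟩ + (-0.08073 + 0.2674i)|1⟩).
0.9561|00⟩ + (0.08038 - 0.2663i)|01⟩ + (-0.07367 - 0.0504i)|10⟩ + (-0.02023 + 0.01628i)|11⟩

amp(|b₁b₂…⟩) = product of the factor amplitudes for bits b₁, b₂, …; only kets whose every factor amplitude is nonzero survive.
|00⟩: (-0.9957)(-0.9602) = 0.9561
|01⟩: (-0.9957)(-0.08073 + 0.2674i) = (0.08038 - 0.2663i)
|10⟩: (0.07672 + 0.05249i)(-0.9602) = (-0.07367 - 0.0504i)
|11⟩: (0.07672 + 0.05249i)(-0.08073 + 0.2674i) = (-0.02023 + 0.01628i)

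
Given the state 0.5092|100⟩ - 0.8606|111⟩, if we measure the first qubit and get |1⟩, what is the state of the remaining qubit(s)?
0.5092|00⟩ - 0.8606|11⟩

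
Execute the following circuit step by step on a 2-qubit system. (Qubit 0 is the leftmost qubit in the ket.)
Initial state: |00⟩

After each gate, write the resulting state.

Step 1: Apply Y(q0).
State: i|10⟩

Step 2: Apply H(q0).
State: (1/√2)i|00⟩ - (1/√2)i|10⟩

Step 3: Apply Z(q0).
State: (1/√2)i|00⟩ + (1/√2)i|10⟩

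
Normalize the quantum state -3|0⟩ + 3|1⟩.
-1/√2|0⟩ + 1/√2|1⟩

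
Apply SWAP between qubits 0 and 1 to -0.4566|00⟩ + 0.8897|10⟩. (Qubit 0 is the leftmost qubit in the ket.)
-0.4566|00⟩ + 0.8897|01⟩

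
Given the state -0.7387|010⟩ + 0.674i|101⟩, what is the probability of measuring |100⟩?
0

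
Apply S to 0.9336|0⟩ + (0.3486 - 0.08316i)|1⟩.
0.9336|0⟩ + (0.08316 + 0.3486i)|1⟩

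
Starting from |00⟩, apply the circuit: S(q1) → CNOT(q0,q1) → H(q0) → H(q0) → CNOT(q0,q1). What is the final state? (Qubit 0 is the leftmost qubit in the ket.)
|00⟩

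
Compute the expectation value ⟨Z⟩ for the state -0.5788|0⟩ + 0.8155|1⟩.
-0.33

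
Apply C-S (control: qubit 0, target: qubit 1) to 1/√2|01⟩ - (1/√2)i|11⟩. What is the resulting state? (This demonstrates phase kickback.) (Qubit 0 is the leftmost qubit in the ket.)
1/√2|01⟩ + 1/√2|11⟩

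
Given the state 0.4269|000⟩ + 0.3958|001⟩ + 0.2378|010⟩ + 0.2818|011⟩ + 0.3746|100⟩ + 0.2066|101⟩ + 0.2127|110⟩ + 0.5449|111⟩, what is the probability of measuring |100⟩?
0.1403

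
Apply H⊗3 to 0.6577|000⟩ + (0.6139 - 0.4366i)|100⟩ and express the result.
(0.4496 - 0.1544i)|000⟩ + (0.4496 - 0.1544i)|001⟩ + (0.4496 - 0.1544i)|010⟩ + (0.4496 - 0.1544i)|011⟩ + (0.01549 + 0.1544i)|100⟩ + (0.01549 + 0.1544i)|101⟩ + (0.01549 + 0.1544i)|110⟩ + (0.01549 + 0.1544i)|111⟩

H⊗3 gives amp(|y⟩) = (1/2√2) Σ_x (−1)^(x·y) amp(|x⟩), where x·y is the number of positions in which both x and y have a 1.
|000⟩: (0.6577 + (0.6139 - 0.4366i))/(2√2) = (0.4496 - 0.1544i)
|001⟩: (0.6577 + (0.6139 - 0.4366i))/(2√2) = (0.4496 - 0.1544i)
|010⟩: (0.6577 + (0.6139 - 0.4366i))/(2√2) = (0.4496 - 0.1544i)
|011⟩: (0.6577 + (0.6139 - 0.4366i))/(2√2) = (0.4496 - 0.1544i)
|100⟩: (0.6577 - (0.6139 - 0.4366i))/(2√2) = (0.01549 + 0.1544i)
|101⟩: (0.6577 - (0.6139 - 0.4366i))/(2√2) = (0.01549 + 0.1544i)
|110⟩: (0.6577 - (0.6139 - 0.4366i))/(2√2) = (0.01549 + 0.1544i)
|111⟩: (0.6577 - (0.6139 - 0.4366i))/(2√2) = (0.01549 + 0.1544i)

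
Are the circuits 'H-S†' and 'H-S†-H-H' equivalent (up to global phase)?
Yes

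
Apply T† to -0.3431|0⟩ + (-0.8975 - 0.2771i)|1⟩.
-0.3431|0⟩ + (-0.8306 + 0.4387i)|1⟩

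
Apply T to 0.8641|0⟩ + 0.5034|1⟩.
0.8641|0⟩ + (0.356 + 0.356i)|1⟩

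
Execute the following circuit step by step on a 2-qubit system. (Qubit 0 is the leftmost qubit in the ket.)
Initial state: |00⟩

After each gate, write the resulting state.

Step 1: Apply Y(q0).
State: i|10⟩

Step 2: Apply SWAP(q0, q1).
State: i|01⟩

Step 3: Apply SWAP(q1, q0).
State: i|10⟩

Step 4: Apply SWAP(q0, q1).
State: i|01⟩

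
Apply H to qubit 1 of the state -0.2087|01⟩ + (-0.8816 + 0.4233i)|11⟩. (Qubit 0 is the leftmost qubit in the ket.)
-0.1476|00⟩ + 0.1476|01⟩ + (-0.6234 + 0.2993i)|10⟩ + (0.6234 - 0.2993i)|11⟩

H on qubit 1 mixes each pair of kets that differ only in qubit 1: amplitudes (a, b) of (|…0…⟩, |…1…⟩) become ((a + b)/√2, (a − b)/√2). Kets absent from the input have amplitude 0.
(|00⟩, |01⟩): (a, b) = (0, -0.2087) → (-0.1476, 0.1476)
(|10⟩, |11⟩): (a, b) = (0, (-0.8816 + 0.4233i)) → ((-0.6234 + 0.2993i), (0.6234 - 0.2993i))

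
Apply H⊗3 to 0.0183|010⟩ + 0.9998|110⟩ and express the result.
0.36|000⟩ + 0.36|001⟩ - 0.36|010⟩ - 0.36|011⟩ - 0.347|100⟩ - 0.347|101⟩ + 0.347|110⟩ + 0.347|111⟩

H⊗3 gives amp(|y⟩) = (1/2√2) Σ_x (−1)^(x·y) amp(|x⟩), where x·y is the number of positions in which both x and y have a 1.
|000⟩: (0.0183 + 0.9998)/(2√2) = 0.36
|001⟩: (0.0183 + 0.9998)/(2√2) = 0.36
|010⟩: (-0.0183 - 0.9998)/(2√2) = -0.36
|011⟩: (-0.0183 - 0.9998)/(2√2) = -0.36
|100⟩: (0.0183 - 0.9998)/(2√2) = -0.347
|101⟩: (0.0183 - 0.9998)/(2√2) = -0.347
|110⟩: (-0.0183 + 0.9998)/(2√2) = 0.347
|111⟩: (-0.0183 + 0.9998)/(2√2) = 0.347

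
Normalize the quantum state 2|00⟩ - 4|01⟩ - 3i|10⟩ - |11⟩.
0.3651|00⟩ - 0.7303|01⟩ - 0.5477i|10⟩ - 0.1826|11⟩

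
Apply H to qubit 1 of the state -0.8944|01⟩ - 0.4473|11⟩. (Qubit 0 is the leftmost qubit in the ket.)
-0.6324|00⟩ + 0.6324|01⟩ - 0.3163|10⟩ + 0.3163|11⟩

H on qubit 1 mixes each pair of kets that differ only in qubit 1: amplitudes (a, b) of (|…0…⟩, |…1…⟩) become ((a + b)/√2, (a − b)/√2). Kets absent from the input have amplitude 0.
(|00⟩, |01⟩): (a, b) = (0, -0.8944) → (-0.6324, 0.6324)
(|10⟩, |11⟩): (a, b) = (0, -0.4473) → (-0.3163, 0.3163)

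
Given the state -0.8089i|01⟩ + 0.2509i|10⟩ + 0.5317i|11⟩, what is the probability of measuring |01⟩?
0.6543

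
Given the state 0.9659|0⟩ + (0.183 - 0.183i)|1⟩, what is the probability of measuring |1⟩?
0.06698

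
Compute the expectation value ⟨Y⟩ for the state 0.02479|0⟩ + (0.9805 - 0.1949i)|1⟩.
-0.009663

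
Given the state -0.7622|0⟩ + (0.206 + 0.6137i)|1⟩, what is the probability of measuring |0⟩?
0.5809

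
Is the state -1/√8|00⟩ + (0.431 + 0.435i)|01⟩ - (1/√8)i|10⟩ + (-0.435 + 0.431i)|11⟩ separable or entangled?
Separable

Writing the state as a|00⟩ + b|01⟩ + c|10⟩ + d|11⟩, it is a product state iff ad − bc = 0.
Here (a, b, c, d) = (-1/√8, (0.431 + 0.435i), -(1/√8)i, (-0.435 + 0.431i)): ad − bc = (-1/√8)(-0.435 + 0.431i) − (0.431 + 0.435i)(-(1/√8)i) = 0, so the state is separable.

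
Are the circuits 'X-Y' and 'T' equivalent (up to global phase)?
No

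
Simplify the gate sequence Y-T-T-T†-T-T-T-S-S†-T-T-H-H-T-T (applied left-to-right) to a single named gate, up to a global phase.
Y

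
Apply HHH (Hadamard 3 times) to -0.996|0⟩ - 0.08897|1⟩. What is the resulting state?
-0.7672|0⟩ - 0.6414|1⟩

H² = I, so H^3 = H: a single Hadamard. With (a, b) = (-0.996, -0.08897), H gives ((a + b)/√2, (a − b)/√2) = (-0.7672, -0.6414).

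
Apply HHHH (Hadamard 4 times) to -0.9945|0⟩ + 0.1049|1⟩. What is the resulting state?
-0.9945|0⟩ + 0.1049|1⟩

H² = I, so an even number of Hadamards cancels: H^4 = I and the state is unchanged.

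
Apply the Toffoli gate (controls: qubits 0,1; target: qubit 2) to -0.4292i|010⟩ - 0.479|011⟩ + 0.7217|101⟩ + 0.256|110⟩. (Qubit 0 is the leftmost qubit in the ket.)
-0.4292i|010⟩ - 0.479|011⟩ + 0.7217|101⟩ + 0.256|111⟩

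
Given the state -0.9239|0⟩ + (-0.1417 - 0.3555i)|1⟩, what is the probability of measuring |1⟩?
0.1465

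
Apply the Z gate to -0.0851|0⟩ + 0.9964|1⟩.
-0.0851|0⟩ - 0.9964|1⟩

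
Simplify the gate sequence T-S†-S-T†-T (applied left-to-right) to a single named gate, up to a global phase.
T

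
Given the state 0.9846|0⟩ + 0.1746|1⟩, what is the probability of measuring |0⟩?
0.9694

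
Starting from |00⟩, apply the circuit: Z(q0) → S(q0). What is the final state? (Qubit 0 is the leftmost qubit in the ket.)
|00⟩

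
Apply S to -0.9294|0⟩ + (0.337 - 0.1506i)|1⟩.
-0.9294|0⟩ + (0.1506 + 0.337i)|1⟩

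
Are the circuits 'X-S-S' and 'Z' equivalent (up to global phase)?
No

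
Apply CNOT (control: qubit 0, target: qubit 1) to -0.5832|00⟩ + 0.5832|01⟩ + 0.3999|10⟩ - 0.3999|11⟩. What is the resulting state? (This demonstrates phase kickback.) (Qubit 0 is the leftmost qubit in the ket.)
-0.5832|00⟩ + 0.5832|01⟩ - 0.3999|10⟩ + 0.3999|11⟩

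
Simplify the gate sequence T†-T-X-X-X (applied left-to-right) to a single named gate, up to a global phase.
X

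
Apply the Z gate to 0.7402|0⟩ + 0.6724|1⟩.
0.7402|0⟩ - 0.6724|1⟩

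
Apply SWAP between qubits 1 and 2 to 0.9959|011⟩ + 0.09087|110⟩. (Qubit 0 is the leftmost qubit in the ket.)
0.9959|011⟩ + 0.09087|101⟩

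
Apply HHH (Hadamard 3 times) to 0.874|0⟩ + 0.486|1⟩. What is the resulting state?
0.9617|0⟩ + 0.2744|1⟩

H² = I, so H^3 = H: a single Hadamard. With (a, b) = (0.874, 0.486), H gives ((a + b)/√2, (a − b)/√2) = (0.9617, 0.2744).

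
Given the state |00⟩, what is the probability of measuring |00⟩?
1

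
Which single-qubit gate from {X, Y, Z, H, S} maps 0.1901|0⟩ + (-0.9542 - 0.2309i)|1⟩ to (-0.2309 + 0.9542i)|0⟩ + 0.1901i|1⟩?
Y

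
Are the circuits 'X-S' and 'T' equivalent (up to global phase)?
No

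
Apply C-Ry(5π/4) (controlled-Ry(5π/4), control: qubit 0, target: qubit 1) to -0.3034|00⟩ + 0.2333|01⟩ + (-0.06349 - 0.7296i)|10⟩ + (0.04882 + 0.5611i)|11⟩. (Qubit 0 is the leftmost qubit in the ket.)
-0.3034|00⟩ + 0.2333|01⟩ + (-0.02081 - 0.2392i)|10⟩ + (-0.07734 - 0.8888i)|11⟩

C-Ry(5π/4) leaves the control-|0⟩ kets |00⟩, |01⟩ unchanged and applies Ry(5π/4) to qubit 1 on the control-|1⟩ pair (|10⟩, |11⟩).
Ry(5π/4) = [[cos(θ/2), −sin(θ/2)], [sin(θ/2), cos(θ/2)]]; θ = 5π/4, cos(θ/2) ≈ -0.382683, sin(θ/2) ≈ 0.92388.
With a = amp(|10⟩) = (-0.06349 - 0.7296i) and b = amp(|11⟩) = (0.04882 + 0.5611i):
new amp(|10⟩) = (-0.382683)·a + (-0.92388)·b = (-0.02081 - 0.2392i)
new amp(|11⟩) = (0.92388)·a + (-0.382683)·b = (-0.07734 - 0.8888i)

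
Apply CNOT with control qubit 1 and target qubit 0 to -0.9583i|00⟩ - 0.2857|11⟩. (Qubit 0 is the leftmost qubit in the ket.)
-0.9583i|00⟩ - 0.2857|01⟩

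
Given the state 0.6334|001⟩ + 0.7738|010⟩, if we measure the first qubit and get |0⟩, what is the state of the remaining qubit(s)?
0.6334|01⟩ + 0.7738|10⟩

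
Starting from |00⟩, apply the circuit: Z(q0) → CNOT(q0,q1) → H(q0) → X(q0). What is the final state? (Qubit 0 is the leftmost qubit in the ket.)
1/√2|00⟩ + 1/√2|10⟩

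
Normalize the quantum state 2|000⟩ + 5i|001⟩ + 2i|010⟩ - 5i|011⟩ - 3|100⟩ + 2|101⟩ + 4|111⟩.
0.2144|000⟩ + 0.5361i|001⟩ + 0.2144i|010⟩ - 0.5361i|011⟩ - 0.3216|100⟩ + 0.2144|101⟩ + 0.4288|111⟩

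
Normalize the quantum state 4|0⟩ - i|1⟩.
0.9701|0⟩ - 0.2425i|1⟩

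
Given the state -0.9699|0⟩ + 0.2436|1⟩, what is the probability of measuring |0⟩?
0.9407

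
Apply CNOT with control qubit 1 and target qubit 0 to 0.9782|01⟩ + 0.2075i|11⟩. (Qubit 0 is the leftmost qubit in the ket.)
0.2075i|01⟩ + 0.9782|11⟩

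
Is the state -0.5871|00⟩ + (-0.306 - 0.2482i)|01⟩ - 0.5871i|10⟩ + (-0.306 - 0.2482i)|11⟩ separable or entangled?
Entangled

Writing the state as a|00⟩ + b|01⟩ + c|10⟩ + d|11⟩, it is a product state iff ad − bc = 0.
Here (a, b, c, d) = (-0.5871, (-0.306 - 0.2482i), -0.5871i, (-0.306 - 0.2482i)): ad − bc = (-0.5871)(-0.306 - 0.2482i) − (-0.306 - 0.2482i)(-0.5871i) = (0.3254 - 0.03393i) ≠ 0, so the state is entangled.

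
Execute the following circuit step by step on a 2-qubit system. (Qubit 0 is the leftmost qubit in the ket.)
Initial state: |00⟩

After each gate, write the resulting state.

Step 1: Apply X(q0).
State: |10⟩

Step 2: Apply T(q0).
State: (1/√2 + (1/√2)i)|10⟩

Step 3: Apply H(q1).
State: (1/2 + (1/2)i)|10⟩ + (1/2 + (1/2)i)|11⟩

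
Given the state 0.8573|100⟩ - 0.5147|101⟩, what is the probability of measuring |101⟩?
0.2649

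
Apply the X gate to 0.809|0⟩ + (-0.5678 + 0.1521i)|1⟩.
(-0.5678 + 0.1521i)|0⟩ + 0.809|1⟩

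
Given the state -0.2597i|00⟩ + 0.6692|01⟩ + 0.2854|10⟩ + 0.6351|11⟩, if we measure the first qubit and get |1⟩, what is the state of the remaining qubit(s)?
0.4099|0⟩ + 0.9121|1⟩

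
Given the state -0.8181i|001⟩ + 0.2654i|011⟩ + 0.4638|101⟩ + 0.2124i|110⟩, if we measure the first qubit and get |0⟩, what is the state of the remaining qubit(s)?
-0.9512i|01⟩ + 0.3086i|11⟩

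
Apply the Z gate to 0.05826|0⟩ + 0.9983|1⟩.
0.05826|0⟩ - 0.9983|1⟩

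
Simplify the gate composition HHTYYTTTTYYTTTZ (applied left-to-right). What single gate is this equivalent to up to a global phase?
Z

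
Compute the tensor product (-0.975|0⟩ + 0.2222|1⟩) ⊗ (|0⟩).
-0.975|00⟩ + 0.2222|10⟩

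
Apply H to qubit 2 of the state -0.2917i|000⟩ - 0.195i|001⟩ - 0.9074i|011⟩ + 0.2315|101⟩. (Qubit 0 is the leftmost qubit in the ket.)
-0.3441i|000⟩ - 0.06838i|001⟩ - 0.6416i|010⟩ + 0.6416i|011⟩ + 0.1637|100⟩ - 0.1637|101⟩

H on qubit 2 mixes each pair of kets that differ only in qubit 2: amplitudes (a, b) of (|…0…⟩, |…1…⟩) become ((a + b)/√2, (a − b)/√2). Kets absent from the input have amplitude 0.
(|000⟩, |001⟩): (a, b) = (-0.2917i, -0.195i) → (-0.3441i, -0.06838i)
(|010⟩, |011⟩): (a, b) = (0, -0.9074i) → (-0.6416i, 0.6416i)
(|100⟩, |101⟩): (a, b) = (0, 0.2315) → (0.1637, -0.1637)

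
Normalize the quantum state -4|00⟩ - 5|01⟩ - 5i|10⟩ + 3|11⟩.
-0.4619|00⟩ - 1/√3|01⟩ - (1/√3)i|10⟩ + 0.3464|11⟩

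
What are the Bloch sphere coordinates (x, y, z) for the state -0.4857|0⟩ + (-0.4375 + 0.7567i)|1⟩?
(0.425, -0.7351, -0.5281)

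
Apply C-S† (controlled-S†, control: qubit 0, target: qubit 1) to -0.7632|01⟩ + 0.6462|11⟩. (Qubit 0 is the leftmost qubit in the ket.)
-0.7632|01⟩ - 0.6462i|11⟩

C-S† leaves the control-|0⟩ kets |00⟩, |01⟩ unchanged and applies S† to qubit 1 on the control-|1⟩ pair (|10⟩, |11⟩).
S† = [[1, 0], [0, -i]].
With a = amp(|10⟩) = 0 and b = amp(|11⟩) = 0.6462:
new amp(|10⟩) = (1)·a = 0
new amp(|11⟩) = (-i)·b = -0.6462i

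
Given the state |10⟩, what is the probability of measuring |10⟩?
1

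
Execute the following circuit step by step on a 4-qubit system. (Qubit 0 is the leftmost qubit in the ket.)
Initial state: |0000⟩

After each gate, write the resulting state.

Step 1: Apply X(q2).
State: |0010⟩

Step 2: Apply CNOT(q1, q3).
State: |0010⟩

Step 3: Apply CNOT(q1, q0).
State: |0010⟩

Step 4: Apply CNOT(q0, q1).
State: |0010⟩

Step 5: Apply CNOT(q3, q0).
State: |0010⟩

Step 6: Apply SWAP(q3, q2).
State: |0001⟩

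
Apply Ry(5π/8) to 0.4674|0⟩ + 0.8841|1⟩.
-0.4754|0⟩ + 0.8798|1⟩

Ry(5π/8) = [[cos(θ/2), −sin(θ/2)], [sin(θ/2), cos(θ/2)]]; θ = 5π/8, cos(θ/2) ≈ 0.55557, sin(θ/2) ≈ 0.83147.
With a = amp(|0⟩) = 0.4674 and b = amp(|1⟩) = 0.8841:
new amp(|0⟩) = (0.55557)·a + (-0.83147)·b = -0.4754
new amp(|1⟩) = (0.83147)·a + (0.55557)·b = 0.8798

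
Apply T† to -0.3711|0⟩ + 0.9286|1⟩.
-0.3711|0⟩ + (0.6566 - 0.6566i)|1⟩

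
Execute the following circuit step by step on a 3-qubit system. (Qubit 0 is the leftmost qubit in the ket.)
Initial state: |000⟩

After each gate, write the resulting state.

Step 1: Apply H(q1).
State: 1/√2|000⟩ + 1/√2|010⟩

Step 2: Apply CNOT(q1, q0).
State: 1/√2|000⟩ + 1/√2|110⟩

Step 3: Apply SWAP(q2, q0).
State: 1/√2|000⟩ + 1/√2|011⟩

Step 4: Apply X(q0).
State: 1/√2|100⟩ + 1/√2|111⟩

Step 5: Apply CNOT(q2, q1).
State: 1/√2|100⟩ + 1/√2|101⟩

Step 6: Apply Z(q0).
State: -1/√2|100⟩ - 1/√2|101⟩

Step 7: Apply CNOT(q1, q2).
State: -1/√2|100⟩ - 1/√2|101⟩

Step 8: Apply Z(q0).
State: 1/√2|100⟩ + 1/√2|101⟩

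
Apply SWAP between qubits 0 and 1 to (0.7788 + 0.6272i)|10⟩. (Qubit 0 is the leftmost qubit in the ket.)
(0.7788 + 0.6272i)|01⟩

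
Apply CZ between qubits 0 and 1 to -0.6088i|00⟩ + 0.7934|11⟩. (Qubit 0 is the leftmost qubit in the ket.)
-0.6088i|00⟩ - 0.7934|11⟩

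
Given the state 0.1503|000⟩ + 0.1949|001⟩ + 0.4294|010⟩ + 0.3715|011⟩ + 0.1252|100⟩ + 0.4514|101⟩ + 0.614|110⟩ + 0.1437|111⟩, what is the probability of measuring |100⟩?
0.01568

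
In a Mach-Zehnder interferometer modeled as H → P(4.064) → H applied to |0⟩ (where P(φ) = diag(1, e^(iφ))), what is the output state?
(0.198 - 0.3985i)|0⟩ + (0.802 + 0.3985i)|1⟩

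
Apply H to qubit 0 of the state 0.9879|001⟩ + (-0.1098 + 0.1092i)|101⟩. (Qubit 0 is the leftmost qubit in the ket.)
(0.6209 + 0.07722i)|001⟩ + (0.7762 - 0.07722i)|101⟩

H on qubit 0 mixes each pair of kets that differ only in qubit 0: amplitudes (a, b) of (|…0…⟩, |…1…⟩) become ((a + b)/√2, (a − b)/√2). Kets absent from the input have amplitude 0.
(|001⟩, |101⟩): (a, b) = (0.9879, (-0.1098 + 0.1092i)) → ((0.6209 + 0.07722i), (0.7762 - 0.07722i))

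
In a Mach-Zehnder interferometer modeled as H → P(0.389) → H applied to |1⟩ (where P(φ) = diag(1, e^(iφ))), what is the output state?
(0.03736 - 0.1896i)|0⟩ + (0.9626 + 0.1896i)|1⟩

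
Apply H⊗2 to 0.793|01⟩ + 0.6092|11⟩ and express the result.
0.7011|00⟩ - 0.7011|01⟩ + 0.0919|10⟩ - 0.0919|11⟩

H⊗2 gives amp(|y⟩) = (1/2) Σ_x (−1)^(x·y) amp(|x⟩), where x·y is the number of positions in which both x and y have a 1.
|00⟩: (0.793 + 0.6092)/2 = 0.7011
|01⟩: (-0.793 - 0.6092)/2 = -0.7011
|10⟩: (0.793 - 0.6092)/2 = 0.0919
|11⟩: (-0.793 + 0.6092)/2 = -0.0919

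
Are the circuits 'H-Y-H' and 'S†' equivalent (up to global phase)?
No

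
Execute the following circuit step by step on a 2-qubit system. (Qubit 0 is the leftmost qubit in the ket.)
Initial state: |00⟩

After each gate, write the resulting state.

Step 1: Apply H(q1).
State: 1/√2|00⟩ + 1/√2|01⟩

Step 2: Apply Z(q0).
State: 1/√2|00⟩ + 1/√2|01⟩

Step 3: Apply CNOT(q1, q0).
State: 1/√2|00⟩ + 1/√2|11⟩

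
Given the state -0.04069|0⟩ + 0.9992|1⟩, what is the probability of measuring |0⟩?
0.001656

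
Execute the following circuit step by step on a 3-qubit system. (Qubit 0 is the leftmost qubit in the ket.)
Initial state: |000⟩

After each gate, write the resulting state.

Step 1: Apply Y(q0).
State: i|100⟩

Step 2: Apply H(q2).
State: (1/√2)i|100⟩ + (1/√2)i|101⟩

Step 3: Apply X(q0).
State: (1/√2)i|000⟩ + (1/√2)i|001⟩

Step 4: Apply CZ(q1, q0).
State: (1/√2)i|000⟩ + (1/√2)i|001⟩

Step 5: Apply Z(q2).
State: (1/√2)i|000⟩ - (1/√2)i|001⟩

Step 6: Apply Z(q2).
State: (1/√2)i|000⟩ + (1/√2)i|001⟩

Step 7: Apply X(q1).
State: (1/√2)i|010⟩ + (1/√2)i|011⟩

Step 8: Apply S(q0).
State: (1/√2)i|010⟩ + (1/√2)i|011⟩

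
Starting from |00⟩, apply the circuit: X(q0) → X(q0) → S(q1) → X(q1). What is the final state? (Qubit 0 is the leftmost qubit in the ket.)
|01⟩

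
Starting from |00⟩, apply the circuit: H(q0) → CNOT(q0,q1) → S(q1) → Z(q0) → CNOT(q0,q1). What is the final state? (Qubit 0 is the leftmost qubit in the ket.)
1/√2|00⟩ - (1/√2)i|10⟩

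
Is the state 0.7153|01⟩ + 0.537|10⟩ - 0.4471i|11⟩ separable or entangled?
Entangled

Writing the state as a|00⟩ + b|01⟩ + c|10⟩ + d|11⟩, it is a product state iff ad − bc = 0.
Here (a, b, c, d) = (0, 0.7153, 0.537, -0.4471i): ad − bc = (0)(-0.4471i) − (0.7153)(0.537) = -0.3841 ≠ 0, so the state is entangled.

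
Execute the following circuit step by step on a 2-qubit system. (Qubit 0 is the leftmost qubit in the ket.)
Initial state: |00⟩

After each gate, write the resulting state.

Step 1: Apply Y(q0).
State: i|10⟩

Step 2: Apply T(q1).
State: i|10⟩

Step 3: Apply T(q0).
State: (-1/√2 + (1/√2)i)|10⟩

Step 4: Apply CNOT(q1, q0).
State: (-1/√2 + (1/√2)i)|10⟩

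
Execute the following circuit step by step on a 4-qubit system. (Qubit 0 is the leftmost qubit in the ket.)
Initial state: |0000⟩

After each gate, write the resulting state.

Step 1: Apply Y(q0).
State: i|1000⟩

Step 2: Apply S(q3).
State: i|1000⟩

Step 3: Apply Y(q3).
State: -|1001⟩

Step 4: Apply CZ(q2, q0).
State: -|1001⟩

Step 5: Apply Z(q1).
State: -|1001⟩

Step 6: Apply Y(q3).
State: i|1000⟩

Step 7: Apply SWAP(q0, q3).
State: i|0001⟩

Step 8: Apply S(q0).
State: i|0001⟩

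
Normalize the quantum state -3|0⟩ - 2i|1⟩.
-0.8321|0⟩ - 0.5547i|1⟩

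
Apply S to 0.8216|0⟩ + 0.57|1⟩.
0.8216|0⟩ + 0.57i|1⟩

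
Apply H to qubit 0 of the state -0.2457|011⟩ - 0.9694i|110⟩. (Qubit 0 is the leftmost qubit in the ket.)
-0.6855i|010⟩ - 0.1737|011⟩ + 0.6855i|110⟩ - 0.1737|111⟩

H on qubit 0 mixes each pair of kets that differ only in qubit 0: amplitudes (a, b) of (|…0…⟩, |…1…⟩) become ((a + b)/√2, (a − b)/√2). Kets absent from the input have amplitude 0.
(|010⟩, |110⟩): (a, b) = (0, -0.9694i) → (-0.6855i, 0.6855i)
(|011⟩, |111⟩): (a, b) = (-0.2457, 0) → (-0.1737, -0.1737)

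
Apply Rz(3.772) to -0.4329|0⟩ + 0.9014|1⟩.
(0.1342 + 0.4116i)|0⟩ + (-0.2794 + 0.857i)|1⟩

Rz(3.772) = [[e^(−iθ/2), 0], [0, e^(iθ/2)]] with e^(±iθ/2) = cos(θ/2) ± i·sin(θ/2); θ = 3.772, cos(θ/2) ≈ -0.31001, sin(θ/2) ≈ 0.950733.
With a = amp(|0⟩) = -0.4329 and b = amp(|1⟩) = 0.9014:
new amp(|0⟩) = (-0.31001 - 0.950733i)·a = (0.1342 + 0.4116i)
new amp(|1⟩) = (-0.31001 + 0.950733i)·b = (-0.2794 + 0.857i)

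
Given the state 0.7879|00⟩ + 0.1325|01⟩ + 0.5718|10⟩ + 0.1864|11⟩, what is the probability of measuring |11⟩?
0.03474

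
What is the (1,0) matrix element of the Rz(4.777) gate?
0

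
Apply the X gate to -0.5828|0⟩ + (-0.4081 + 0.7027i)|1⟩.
(-0.4081 + 0.7027i)|0⟩ - 0.5828|1⟩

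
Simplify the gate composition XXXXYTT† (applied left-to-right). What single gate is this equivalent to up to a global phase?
Y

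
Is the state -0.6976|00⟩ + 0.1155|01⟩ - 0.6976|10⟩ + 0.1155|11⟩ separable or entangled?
Separable

Writing the state as a|00⟩ + b|01⟩ + c|10⟩ + d|11⟩, it is a product state iff ad − bc = 0.
Here (a, b, c, d) = (-0.6976, 0.1155, -0.6976, 0.1155): ad − bc = (-0.6976)(0.1155) − (0.1155)(-0.6976) = 0, so the state is separable.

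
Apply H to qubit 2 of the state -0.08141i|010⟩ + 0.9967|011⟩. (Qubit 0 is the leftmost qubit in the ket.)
(0.7048 - 0.05757i)|010⟩ + (-0.7048 - 0.05757i)|011⟩

H on qubit 2 mixes each pair of kets that differ only in qubit 2: amplitudes (a, b) of (|…0…⟩, |…1…⟩) become ((a + b)/√2, (a − b)/√2). Kets absent from the input have amplitude 0.
(|010⟩, |011⟩): (a, b) = (-0.08141i, 0.9967) → ((0.7048 - 0.05757i), (-0.7048 - 0.05757i))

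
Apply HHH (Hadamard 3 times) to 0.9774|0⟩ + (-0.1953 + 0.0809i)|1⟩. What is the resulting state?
(0.553 + 0.0572i)|0⟩ + (0.8292 - 0.0572i)|1⟩

H² = I, so H^3 = H: a single Hadamard. With (a, b) = (0.9774, (-0.1953 + 0.0809i)), H gives ((a + b)/√2, (a − b)/√2) = ((0.553 + 0.0572i), (0.8292 - 0.0572i)).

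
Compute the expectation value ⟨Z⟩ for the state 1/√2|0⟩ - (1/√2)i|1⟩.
0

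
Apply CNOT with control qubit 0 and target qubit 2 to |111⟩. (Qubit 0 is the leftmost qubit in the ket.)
|110⟩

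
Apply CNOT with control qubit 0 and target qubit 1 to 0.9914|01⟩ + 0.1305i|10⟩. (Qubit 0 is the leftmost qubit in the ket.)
0.9914|01⟩ + 0.1305i|11⟩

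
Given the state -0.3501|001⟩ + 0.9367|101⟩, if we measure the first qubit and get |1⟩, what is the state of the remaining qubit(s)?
|01⟩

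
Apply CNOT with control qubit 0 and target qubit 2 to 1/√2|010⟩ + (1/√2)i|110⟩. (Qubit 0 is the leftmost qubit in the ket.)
1/√2|010⟩ + (1/√2)i|111⟩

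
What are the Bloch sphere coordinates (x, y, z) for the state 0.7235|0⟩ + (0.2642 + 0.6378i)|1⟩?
(0.3823, 0.9229, 0.04686)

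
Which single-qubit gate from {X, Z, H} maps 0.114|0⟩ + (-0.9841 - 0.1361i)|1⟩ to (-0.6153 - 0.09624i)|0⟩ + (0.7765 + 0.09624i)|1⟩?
H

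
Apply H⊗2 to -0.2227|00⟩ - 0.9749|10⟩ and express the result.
-0.5988|00⟩ - 0.5988|01⟩ + 0.3761|10⟩ + 0.3761|11⟩

H⊗2 gives amp(|y⟩) = (1/2) Σ_x (−1)^(x·y) amp(|x⟩), where x·y is the number of positions in which both x and y have a 1.
|00⟩: (-0.2227 - 0.9749)/2 = -0.5988
|01⟩: (-0.2227 - 0.9749)/2 = -0.5988
|10⟩: (-0.2227 + 0.9749)/2 = 0.3761
|11⟩: (-0.2227 + 0.9749)/2 = 0.3761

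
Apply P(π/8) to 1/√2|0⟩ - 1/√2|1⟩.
1/√2|0⟩ + (-0.6533 - 0.2706i)|1⟩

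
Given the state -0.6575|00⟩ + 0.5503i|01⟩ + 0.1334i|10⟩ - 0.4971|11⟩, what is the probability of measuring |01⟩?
0.3028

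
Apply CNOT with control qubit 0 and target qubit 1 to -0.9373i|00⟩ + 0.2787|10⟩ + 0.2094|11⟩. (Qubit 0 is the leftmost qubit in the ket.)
-0.9373i|00⟩ + 0.2094|10⟩ + 0.2787|11⟩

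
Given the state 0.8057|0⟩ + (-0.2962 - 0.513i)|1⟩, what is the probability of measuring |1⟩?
0.3509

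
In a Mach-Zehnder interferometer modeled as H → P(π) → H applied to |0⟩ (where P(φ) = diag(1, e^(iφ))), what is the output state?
|1⟩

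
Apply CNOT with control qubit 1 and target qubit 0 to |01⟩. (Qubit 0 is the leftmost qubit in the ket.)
|11⟩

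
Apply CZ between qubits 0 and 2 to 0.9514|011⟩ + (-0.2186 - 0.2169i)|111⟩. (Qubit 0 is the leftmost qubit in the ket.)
0.9514|011⟩ + (0.2186 + 0.2169i)|111⟩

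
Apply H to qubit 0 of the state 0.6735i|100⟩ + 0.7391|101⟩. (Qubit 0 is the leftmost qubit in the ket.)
0.4762i|000⟩ + 0.5226|001⟩ - 0.4762i|100⟩ - 0.5226|101⟩

H on qubit 0 mixes each pair of kets that differ only in qubit 0: amplitudes (a, b) of (|…0…⟩, |…1…⟩) become ((a + b)/√2, (a − b)/√2). Kets absent from the input have amplitude 0.
(|000⟩, |100⟩): (a, b) = (0, 0.6735i) → (0.4762i, -0.4762i)
(|001⟩, |101⟩): (a, b) = (0, 0.7391) → (0.5226, -0.5226)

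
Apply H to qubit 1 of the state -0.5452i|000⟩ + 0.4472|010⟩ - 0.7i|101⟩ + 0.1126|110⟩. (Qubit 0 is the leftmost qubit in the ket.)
(0.3162 - 0.3855i)|000⟩ + (-0.3162 - 0.3855i)|010⟩ + 0.07962|100⟩ - 0.495i|101⟩ - 0.07962|110⟩ - 0.495i|111⟩

H on qubit 1 mixes each pair of kets that differ only in qubit 1: amplitudes (a, b) of (|…0…⟩, |…1…⟩) become ((a + b)/√2, (a − b)/√2). Kets absent from the input have amplitude 0.
(|000⟩, |010⟩): (a, b) = (-0.5452i, 0.4472) → ((0.3162 - 0.3855i), (-0.3162 - 0.3855i))
(|100⟩, |110⟩): (a, b) = (0, 0.1126) → (0.07962, -0.07962)
(|101⟩, |111⟩): (a, b) = (-0.7i, 0) → (-0.495i, -0.495i)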